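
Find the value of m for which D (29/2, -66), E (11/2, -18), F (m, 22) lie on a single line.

-2

Collinearity: (F − D) must be parallel to (E − D) = (-9, 48).
Cross-multiplying the components: (m − 29/2)·(48) = (88)·(-9).
Solving gives m = -2.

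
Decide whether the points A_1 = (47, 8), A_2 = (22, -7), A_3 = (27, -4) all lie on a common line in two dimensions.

Yes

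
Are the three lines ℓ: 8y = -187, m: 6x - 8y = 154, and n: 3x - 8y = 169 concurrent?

No

Intersecting ℓ and m: solving the 2×2 system gives (x, y) = (-11/2, -187/8).
Substitute into n: (3)(-11/2) + (-8)(-187/8) = 341/2.
But n requires 169 ≠ 341/2, so the three lines have no common point.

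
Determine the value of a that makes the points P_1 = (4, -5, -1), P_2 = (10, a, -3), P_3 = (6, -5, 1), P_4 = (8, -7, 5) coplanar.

3

Normal to plane P_1P_3P_4: n = (4, -4, -4); plane equation n·P = 40.
Requiring n·P_2 = 40: (-4)a + (52) = 40.
So a = 3.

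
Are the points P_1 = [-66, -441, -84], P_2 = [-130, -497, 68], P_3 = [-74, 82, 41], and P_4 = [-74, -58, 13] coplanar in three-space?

With P_1 as base: P_1P_2 = (-64, -56, 152), P_1P_3 = (-8, 523, 125), P_1P_4 = (-8, 383, 97).
P_1P_3 × P_1P_4 = (2856, -224, 1120).
P_1P_2 · (P_1P_3 × P_1P_4) = 0.
The scalar triple product vanishes, so the four points are coplanar.

Yes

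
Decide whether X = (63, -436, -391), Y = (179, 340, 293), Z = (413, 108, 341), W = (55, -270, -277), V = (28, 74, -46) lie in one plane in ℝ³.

No

The plane through X, Y, Z has normal n = XY × XZ = (195936, 154488, -208496) and equation n·P = 26509136.
Checking the remaining points: n·W = 26818112, n·V = 26509136.
Since n·W = 26818112 ≠ 26509136, W is off the plane and the points are not all coplanar.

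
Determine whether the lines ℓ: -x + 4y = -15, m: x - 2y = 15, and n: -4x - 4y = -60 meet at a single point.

Yes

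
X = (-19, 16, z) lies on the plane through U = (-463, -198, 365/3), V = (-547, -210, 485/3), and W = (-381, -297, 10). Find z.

9

Coplanarity requires UV · (UW × UX) = 0.
UV = (-84, -12, 40), UW = (82, -99, -335/3); the triple product is linear in z with coefficient 9300 and constant term -83700.
Setting it to zero: z = 9.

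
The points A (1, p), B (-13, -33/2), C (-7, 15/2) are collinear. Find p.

Collinearity: (A − B) must be parallel to (C − B) = (6, 24).
Cross-multiplying the components: (p − (-33/2))·(6) = (14)·(24).
Solving gives p = 79/2.

79/2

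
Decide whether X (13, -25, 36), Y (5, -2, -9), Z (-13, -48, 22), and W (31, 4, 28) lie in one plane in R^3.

With X as base: XY = (-8, 23, -45), XZ = (-26, -23, -14), XW = (18, 29, -8).
XZ × XW = (590, -460, -340).
XY · (XZ × XW) = 0.
The scalar triple product vanishes, so the four points are coplanar.

Yes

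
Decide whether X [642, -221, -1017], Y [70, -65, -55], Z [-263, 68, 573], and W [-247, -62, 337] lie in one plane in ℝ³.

The four points are coplanar iff the 3×3 determinant with rows XY, XZ, XW is zero.
Rows: (-572, 156, 962), (-905, 289, 1590), (-889, 159, 1354).
Expanding along the first row: (-572)(138496) − (156)(188140) + (962)(113026) = 161460.
Nonzero ⇒ not coplanar.

No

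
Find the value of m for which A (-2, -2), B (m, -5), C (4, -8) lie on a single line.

1

Collinearity: (B − A) must be parallel to (C − A) = (6, -6).
Cross-multiplying the components: (m − (-2))·(-6) = (-3)·(6).
Solving gives m = 1.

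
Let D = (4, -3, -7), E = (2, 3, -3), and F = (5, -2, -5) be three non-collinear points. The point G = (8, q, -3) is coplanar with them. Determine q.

-3

A normal to the plane is n = DE × DF = (8, 8, -8).
G lies in the plane iff n · DG = 0.
This gives (8)q + (24) = 0, so q = -3.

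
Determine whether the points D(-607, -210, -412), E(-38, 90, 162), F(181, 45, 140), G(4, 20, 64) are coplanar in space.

The four points are coplanar iff the 3×3 determinant with rows DE, DF, DG is zero.
Rows: (569, 300, 574), (788, 255, 552), (611, 230, 476).
Expanding along the first row: (569)(-5580) − (300)(37816) + (574)(25435) = 79870.
Nonzero ⇒ not coplanar.

No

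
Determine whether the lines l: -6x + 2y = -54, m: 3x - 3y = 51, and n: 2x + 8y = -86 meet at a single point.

Lines aᵢx + bᵢy = cᵢ with pairwise distinct directions are concurrent exactly when det[aᵢ bᵢ cᵢ] = 0.
Here the determinant is 0.
It vanishes, so the lines are concurrent at (5, -12).

Yes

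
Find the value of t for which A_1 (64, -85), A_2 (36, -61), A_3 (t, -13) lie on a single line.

-20

The three points are collinear iff det[A_1A_2; A_1A_3] = 0.
This determinant is linear in t: (-24)t + (-480) = 0, so t = -20.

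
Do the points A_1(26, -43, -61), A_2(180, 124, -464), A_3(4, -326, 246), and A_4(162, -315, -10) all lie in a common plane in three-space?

With A_1 as base: A_1A_2 = (154, 167, -403), A_1A_3 = (-22, -283, 307), A_1A_4 = (136, -272, 51).
A_1A_3 × A_1A_4 = (69071, 42874, 44472).
A_1A_2 · (A_1A_3 × A_1A_4) = -125324.
Since -125324 ≠ 0, the four points are not coplanar.

No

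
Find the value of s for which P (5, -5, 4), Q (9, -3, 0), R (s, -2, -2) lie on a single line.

11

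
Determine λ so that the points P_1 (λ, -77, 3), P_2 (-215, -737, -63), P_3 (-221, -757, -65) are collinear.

-17

Direction P_2P_3 = (-6, -20, -2). From the y-coordinate of P_1, the parameter along the line is τ = (-77 − (-737))/(-20) = -33.
Then λ = (-215) + (-33)·(-6) = -17.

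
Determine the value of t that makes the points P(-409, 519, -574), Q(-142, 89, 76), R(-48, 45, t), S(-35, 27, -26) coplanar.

Normal to plane PQS: n = (84160, 96784, 29456); plane equation n·X = -1098288.
Requiring n·R = -1098288: (29456)t + (315600) = -1098288.
So t = -48.

-48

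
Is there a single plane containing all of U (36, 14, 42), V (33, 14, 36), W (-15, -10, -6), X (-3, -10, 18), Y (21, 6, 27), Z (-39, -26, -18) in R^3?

No

The plane through U, V, W has normal n = UV × UW = (-144, 162, 72) and equation n·P = 108.
Checking the remaining points: n·X = 108, n·Y = -108, n·Z = 108.
Since n·Y = -108 ≠ 108, Y is off the plane and the points are not all coplanar.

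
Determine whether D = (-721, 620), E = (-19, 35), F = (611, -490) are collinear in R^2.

DE = (702, -585), DF = (1332, -1110).
Twice the signed area of △DEF is (702)(-1110) − (-585)(1332) = 0.
The triangle is degenerate (zero area), so the points are collinear.

Yes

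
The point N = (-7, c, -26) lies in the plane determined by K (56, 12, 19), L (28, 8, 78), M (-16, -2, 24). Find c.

-3/2

The plane through K, L, M has equation 806x − 4108y + 104z = -2184.
Substituting N: (-4108)c + (-8346) = -2184, so c = -3/2.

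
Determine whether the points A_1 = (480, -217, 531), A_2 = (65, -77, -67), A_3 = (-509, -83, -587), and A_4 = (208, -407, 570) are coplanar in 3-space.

No

A normal to the plane through A_1, A_2, A_3 is n = A_1A_2 × A_1A_3 = (-76388, 127452, 82850).
The plane has equation n·P = -20329974. For A_4: n·A_4 = -20537168.
-20537168 ≠ -20329974, so A_4 is off the plane.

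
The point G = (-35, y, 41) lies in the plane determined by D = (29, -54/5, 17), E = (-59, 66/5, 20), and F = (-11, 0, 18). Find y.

66/5

A normal to the plane is n = DE × DF = (-42/5, -32, 48/5).
G lies in the plane iff n · DG = 0.
This gives (-32)y + (2112/5) = 0, so y = 66/5.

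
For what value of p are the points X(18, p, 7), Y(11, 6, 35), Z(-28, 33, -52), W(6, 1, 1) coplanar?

-15

The points are coplanar iff XY · (XZ × XW) = 0.
Expanding, this is linear in p: (891)p + (13365) = 0.
So p = -15.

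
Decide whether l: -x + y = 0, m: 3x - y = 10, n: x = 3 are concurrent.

Lines aᵢx + bᵢy = cᵢ with pairwise distinct directions are concurrent exactly when det[aᵢ bᵢ cᵢ] = 0.
Here the determinant is 4.
Nonzero, so no common point exists.

No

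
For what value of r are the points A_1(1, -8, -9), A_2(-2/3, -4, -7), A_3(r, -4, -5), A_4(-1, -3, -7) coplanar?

Coplanarity ⇔ det[A_1A_2; A_1A_3; A_1A_4] = 0.
Expanding, this is linear in r: (2)r + (2) = 0.
So r = -1.

-1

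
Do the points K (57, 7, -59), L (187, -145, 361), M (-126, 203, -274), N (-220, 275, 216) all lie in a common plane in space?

With K as base: KL = (130, -152, 420), KM = (-183, 196, -215), KN = (-277, 268, 275).
KM × KN = (111520, 109880, 5248).
KL · (KM × KN) = 0.
The scalar triple product vanishes, so the four points are coplanar.

Yes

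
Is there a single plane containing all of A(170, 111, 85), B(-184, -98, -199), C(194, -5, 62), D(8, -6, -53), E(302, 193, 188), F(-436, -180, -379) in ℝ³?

The plane through A, B, C has normal n = AB × AC = (-28137, -14958, 46080) and equation n·P = -2526828.
Checking the remaining points: n·D = -2577588, n·E = -2721228, n·F = -2504148.
Since n·D = -2577588 ≠ -2526828, D is off the plane and the points are not all coplanar.

No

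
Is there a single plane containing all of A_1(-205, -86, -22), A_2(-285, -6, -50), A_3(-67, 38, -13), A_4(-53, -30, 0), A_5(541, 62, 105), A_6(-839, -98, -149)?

No

The plane through A_1, A_2, A_3 has normal n = A_1A_2 × A_1A_3 = (4192, -3144, -20960) and equation n·P = -127856.
Checking the remaining points: n·A_4 = -127856, n·A_5 = -127856, n·A_6 = -85936.
Since n·A_6 = -85936 ≠ -127856, A_6 is off the plane and the points are not all coplanar.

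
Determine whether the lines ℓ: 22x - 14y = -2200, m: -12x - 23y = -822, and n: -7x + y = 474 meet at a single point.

No

Lines aᵢx + bᵢy = cᵢ with pairwise distinct directions are concurrent exactly when det[aᵢ bᵢ cᵢ] = 0.
Here the determinant is -1348.
Nonzero, so no common point exists.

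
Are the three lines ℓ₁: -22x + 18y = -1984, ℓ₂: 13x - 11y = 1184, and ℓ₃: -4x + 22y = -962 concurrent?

No

Intersecting ℓ₁ and ℓ₂: solving the 2×2 system gives (x, y) = (64, -32).
Substitute into ℓ₃: (-4)(64) + (22)(-32) = -960.
But ℓ₃ requires -962 ≠ -960, so the three lines have no common point.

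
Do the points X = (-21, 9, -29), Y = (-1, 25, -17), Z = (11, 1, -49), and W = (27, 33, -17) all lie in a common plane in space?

Yes

With X as base: XY = (20, 16, 12), XZ = (32, -8, -20), XW = (48, 24, 12).
XZ × XW = (384, -1344, 1152).
XY · (XZ × XW) = 0.
The scalar triple product vanishes, so the four points are coplanar.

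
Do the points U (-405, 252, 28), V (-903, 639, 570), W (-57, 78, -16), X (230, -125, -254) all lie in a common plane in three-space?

With U as base: UV = (-498, 387, 542), UW = (348, -174, -44), UX = (635, -377, -282).
UW × UX = (32480, 70196, -20706).
UV · (UW × UX) = -231840.
Since -231840 ≠ 0, the four points are not coplanar.

No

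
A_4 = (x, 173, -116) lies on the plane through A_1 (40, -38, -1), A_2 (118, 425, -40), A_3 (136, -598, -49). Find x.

270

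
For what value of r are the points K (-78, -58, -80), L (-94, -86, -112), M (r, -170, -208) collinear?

-142

Direction KL = (-16, -28, -32). From the y-coordinate of M, the parameter along the line is τ = (-170 − (-58))/(-28) = 4.
Then r = (-78) + 4·(-16) = -142.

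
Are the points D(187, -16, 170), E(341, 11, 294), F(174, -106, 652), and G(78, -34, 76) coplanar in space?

The four points are coplanar iff the 3×3 determinant with rows DE, DF, DG is zero.
Rows: (154, 27, 124), (-13, -90, 482), (-109, -18, -94).
Expanding along the first row: (154)(17136) − (27)(53760) + (124)(-9576) = 0.
Zero determinant ⇒ coplanar.

Yes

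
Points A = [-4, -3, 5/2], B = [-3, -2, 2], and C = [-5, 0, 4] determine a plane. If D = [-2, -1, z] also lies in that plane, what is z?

3/2

The plane through A, B, C has equation 3x − 1y + 4z = 1.
Substituting D: (4)z + (-5) = 1, so z = 3/2.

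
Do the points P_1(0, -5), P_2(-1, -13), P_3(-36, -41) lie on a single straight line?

P_1P_2 = (-1, -8), P_1P_3 = (-36, -36).
If collinear, P_1P_3 would be a scalar multiple of P_1P_2. But (-1)·(-36) ≠ (-8)·(-36) (difference -252), so they are not parallel; the points are not collinear.

No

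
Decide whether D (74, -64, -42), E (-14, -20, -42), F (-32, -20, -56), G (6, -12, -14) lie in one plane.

With D as base: DE = (-88, 44, 0), DF = (-106, 44, -14), DG = (-68, 52, 28).
DF × DG = (1960, 3920, -2520).
DE · (DF × DG) = 0.
The scalar triple product vanishes, so the four points are coplanar.

Yes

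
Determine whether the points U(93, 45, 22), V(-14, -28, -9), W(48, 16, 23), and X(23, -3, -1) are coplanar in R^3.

No

The four points are coplanar iff the 3×3 determinant with rows UV, UW, UX is zero.
Rows: (-107, -73, -31), (-45, -29, 1), (-70, -48, -23).
Expanding along the first row: (-107)(715) − (-73)(1105) + (-31)(130) = 130.
Nonzero ⇒ not coplanar.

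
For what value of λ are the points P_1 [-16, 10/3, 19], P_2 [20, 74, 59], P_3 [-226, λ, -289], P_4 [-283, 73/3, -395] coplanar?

Normal to plane P_1P_2P_4: n = (-30096, 4224, 19624); plane equation n·P = 868472.
Requiring n·P_3 = 868472: (4224)λ + (1130360) = 868472.
So λ = -62.

-62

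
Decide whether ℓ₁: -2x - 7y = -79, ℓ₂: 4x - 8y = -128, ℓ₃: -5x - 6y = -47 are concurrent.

No

Intersecting ℓ₁ and ℓ₂: solving the 2×2 system gives (x, y) = (-6, 13).
Substitute into ℓ₃: (-5)(-6) + (-6)(13) = -48.
But ℓ₃ requires -47 ≠ -48, so the three lines have no common point.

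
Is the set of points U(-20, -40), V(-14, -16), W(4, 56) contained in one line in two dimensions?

Yes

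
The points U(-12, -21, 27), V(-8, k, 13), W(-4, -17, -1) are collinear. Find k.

Collinearity requires UV × UW = 0; each component is linear in k.
The x-component gives (-28)k + (-532) = 0, so k = -19.
The remaining components then also vanish.

-19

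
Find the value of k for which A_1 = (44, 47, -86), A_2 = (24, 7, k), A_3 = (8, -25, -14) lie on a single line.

Collinearity requires A_1A_2 × A_1A_3 = 0; each component is linear in k.
The x-component gives (72)k + (3312) = 0, so k = -46.
The remaining components then also vanish.

-46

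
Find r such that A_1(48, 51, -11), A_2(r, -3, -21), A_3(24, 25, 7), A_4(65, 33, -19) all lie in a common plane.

76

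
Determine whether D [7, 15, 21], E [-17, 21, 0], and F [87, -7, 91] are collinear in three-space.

No

DE = (-24, 6, -21), DF = (80, -22, 70).
Comparing components 2 and 3: (6)(70) − (-21)(-22) = -42 ≠ 0, so DE and DF are not parallel and the points are not collinear.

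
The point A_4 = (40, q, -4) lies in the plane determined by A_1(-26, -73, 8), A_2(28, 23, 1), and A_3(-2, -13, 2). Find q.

The plane through A_1, A_2, A_3 has equation −156x + 156y + 936z = 156.
Substituting A_4: (156)q + (-9984) = 156, so q = 65.

65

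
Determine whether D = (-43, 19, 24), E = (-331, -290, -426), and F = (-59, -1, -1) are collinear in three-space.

No

DE = (-288, -309, -450), DF = (-16, -20, -25).
DE × DF = (-1275, 0, 816).
The cross product is nonzero, so the points do not lie on one line.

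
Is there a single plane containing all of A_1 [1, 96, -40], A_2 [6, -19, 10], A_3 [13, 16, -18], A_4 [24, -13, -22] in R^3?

With A_1 as base: A_1A_2 = (5, -115, 50), A_1A_3 = (12, -80, 22), A_1A_4 = (23, -109, 18).
A_1A_3 × A_1A_4 = (958, 290, 532).
A_1A_2 · (A_1A_3 × A_1A_4) = -1960.
Since -1960 ≠ 0, the four points are not coplanar.

No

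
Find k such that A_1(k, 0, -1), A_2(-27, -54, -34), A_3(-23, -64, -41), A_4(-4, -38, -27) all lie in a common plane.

-15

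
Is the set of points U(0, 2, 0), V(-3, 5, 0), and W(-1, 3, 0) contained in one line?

UV = (-3, 3, 0), UW = (-1, 1, 0).
Each component of UW is 1/3 times the corresponding component of UV, so UW = 1/3·UV and the points are collinear.

Yes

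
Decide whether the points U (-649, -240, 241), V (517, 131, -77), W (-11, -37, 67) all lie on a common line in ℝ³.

Yes

UV = (1166, 371, -318), UW = (638, 203, -174).
UV × UW = (0, 0, 0).
The cross product vanishes, so the three points are collinear.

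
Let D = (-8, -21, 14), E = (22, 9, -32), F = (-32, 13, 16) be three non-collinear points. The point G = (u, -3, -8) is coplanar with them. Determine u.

Coplanarity requires DE · (DF × DG) = 0.
DE = (30, 30, -46), DF = (-24, 34, 2); the triple product is linear in u with coefficient 1624 and constant term -6496.
Setting it to zero: u = 4.

4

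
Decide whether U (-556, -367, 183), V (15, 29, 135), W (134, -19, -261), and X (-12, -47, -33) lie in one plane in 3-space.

No

The four points are coplanar iff the 3×3 determinant with rows UV, UW, UX is zero.
Rows: (571, 396, -48), (690, 348, -444), (544, 320, -216).
Expanding along the first row: (571)(66912) − (396)(92496) + (-48)(31488) = 66912.
Nonzero ⇒ not coplanar.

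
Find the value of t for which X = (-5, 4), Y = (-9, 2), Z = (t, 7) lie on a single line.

1

The three points are collinear iff det[XY; XZ] = 0.
This determinant is linear in t: (2)t + (-2) = 0, so t = 1.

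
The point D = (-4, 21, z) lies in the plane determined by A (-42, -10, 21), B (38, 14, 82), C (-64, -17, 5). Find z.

12

The plane through A, B, C has equation 43x − 62y − 32z = -1858.
Substituting D: (-32)z + (-1474) = -1858, so z = 12.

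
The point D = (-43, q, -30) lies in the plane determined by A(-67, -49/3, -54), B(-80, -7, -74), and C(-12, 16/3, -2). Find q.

Coplanarity requires AB · (AC × AD) = 0.
AB = (-13, 28/3, -20), AC = (55, 65/3, 52); the triple product is linear in q with coefficient -424 and constant term -11872/3.
Setting it to zero: q = -28/3.

-28/3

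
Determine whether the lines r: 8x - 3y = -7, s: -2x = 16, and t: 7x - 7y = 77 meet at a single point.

Yes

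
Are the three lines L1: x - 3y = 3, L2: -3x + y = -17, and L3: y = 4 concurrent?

The three lines meet at one point iff the augmented coefficient matrix [aᵢ bᵢ cᵢ] has rank < 3, i.e. its determinant vanishes.
Here the determinant is -24.
Nonzero, so no common point exists.

No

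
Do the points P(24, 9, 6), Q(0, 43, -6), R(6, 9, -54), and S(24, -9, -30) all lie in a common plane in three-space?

Yes

A normal to the plane through P, Q, R is n = PQ × PR = (-2040, -1224, 612).
The plane has equation n·X = -56304. For S: n·S = -56304.
Equal, so S lies in the plane and all four are coplanar.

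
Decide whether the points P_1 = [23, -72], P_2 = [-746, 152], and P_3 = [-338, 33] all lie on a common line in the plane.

No

P_1P_2 = (-769, 224), P_1P_3 = (-361, 105).
det[P_1P_2; P_1P_3] = (-769)(105) − (224)(-361) = 119.
The determinant is nonzero, so they are not collinear.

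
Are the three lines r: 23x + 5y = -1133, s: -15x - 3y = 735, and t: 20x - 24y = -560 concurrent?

Yes

The three lines meet at one point iff the augmented coefficient matrix [aᵢ bᵢ cᵢ] has rank < 3, i.e. its determinant vanishes.
Here the determinant is 0.
It vanishes, so the lines are concurrent at (-46, -15).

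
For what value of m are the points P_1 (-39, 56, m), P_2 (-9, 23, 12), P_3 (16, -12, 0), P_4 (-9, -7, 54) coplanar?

39

Coplanarity ⇔ det[P_1P_2; P_1P_3; P_1P_4] = 0.
Expanding, this is linear in m: (750)m + (-29250) = 0.
So m = 39.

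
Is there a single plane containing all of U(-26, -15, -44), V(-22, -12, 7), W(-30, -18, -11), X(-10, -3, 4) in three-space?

Yes

A normal to the plane through U, V, W is n = UV × UW = (252, -336, 0).
The plane has equation n·P = -1512. For X: n·X = -1512.
Equal, so X lies in the plane and all four are coplanar.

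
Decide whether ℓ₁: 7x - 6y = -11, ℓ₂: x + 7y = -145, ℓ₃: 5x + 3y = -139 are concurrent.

No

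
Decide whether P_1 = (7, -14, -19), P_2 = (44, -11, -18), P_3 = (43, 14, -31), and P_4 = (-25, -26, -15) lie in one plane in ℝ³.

The four points are coplanar iff the 3×3 determinant with rows P_1P_2, P_1P_3, P_1P_4 is zero.
Rows: (37, 3, 1), (36, 28, -12), (-32, -12, 4).
Expanding along the first row: (37)(-32) − (3)(-240) + (1)(464) = 0.
Zero determinant ⇒ coplanar.

Yes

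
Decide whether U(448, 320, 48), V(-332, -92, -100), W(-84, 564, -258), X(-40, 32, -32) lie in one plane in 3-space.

A normal to the plane through U, V, W is n = UV × UW = (162184, -159944, -409504).
The plane has equation n·P = 1820160. For X: n·X = 1498560.
1498560 ≠ 1820160, so X is off the plane.

No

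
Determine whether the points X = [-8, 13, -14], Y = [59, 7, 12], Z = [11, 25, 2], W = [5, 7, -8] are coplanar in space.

No

With X as base: XY = (67, -6, 26), XZ = (19, 12, 16), XW = (13, -6, 6).
XZ × XW = (168, 94, -270).
XY · (XZ × XW) = 3672.
Since 3672 ≠ 0, the four points are not coplanar.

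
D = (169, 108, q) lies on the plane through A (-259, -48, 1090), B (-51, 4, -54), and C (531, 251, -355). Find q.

136

A normal to the plane is n = AB × AC = (266916, -603200, 21112).
D lies in the plane iff n · AD = 0.
This gives (21112)q + (-2871232) = 0, so q = 136.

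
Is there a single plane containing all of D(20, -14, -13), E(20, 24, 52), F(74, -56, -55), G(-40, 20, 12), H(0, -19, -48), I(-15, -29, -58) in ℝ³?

No

The plane through D, E, F has normal n = DE × DF = (1134, 3510, -2052) and equation n·P = 216.
Checking the remaining points: n·G = 216, n·H = 31806, n·I = 216.
Since n·H = 31806 ≠ 216, H is off the plane and the points are not all coplanar.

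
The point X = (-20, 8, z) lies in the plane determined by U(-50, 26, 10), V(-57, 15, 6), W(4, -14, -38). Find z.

The plane through U, V, W has equation 368x − 552y + 874z = -24012.
Substituting X: (874)z + (-11776) = -24012, so z = -14.

-14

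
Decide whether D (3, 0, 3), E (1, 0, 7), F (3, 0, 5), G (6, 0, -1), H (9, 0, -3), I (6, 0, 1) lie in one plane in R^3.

Yes

The plane through D, E, F has normal n = DE × DF = (0, 4, 0) and equation n·P = 0.
Checking the remaining points: n·G = 0, n·H = 0, n·I = 0.
All equal 0, so all 6 points lie in one plane.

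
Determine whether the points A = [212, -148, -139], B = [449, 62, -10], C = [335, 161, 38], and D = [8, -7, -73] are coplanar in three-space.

A normal to the plane through A, B, C is n = AB × AC = (-2691, -26082, 47403).
The plane has equation n·P = -3299373. For D: n·D = -3299373.
Equal, so D lies in the plane and all four are coplanar.

Yes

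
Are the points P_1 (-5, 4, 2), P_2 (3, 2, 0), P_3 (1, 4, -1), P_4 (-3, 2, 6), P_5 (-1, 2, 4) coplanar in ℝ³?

No

The plane through P_1, P_2, P_3 has normal n = P_1P_2 × P_1P_3 = (6, 12, 12) and equation n·P = 42.
Checking the remaining points: n·P_4 = 78, n·P_5 = 66.
Since n·P_4 = 78 ≠ 42, P_4 is off the plane and the points are not all coplanar.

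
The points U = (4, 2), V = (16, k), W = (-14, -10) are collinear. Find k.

10

The three points are collinear iff det[UV; UW] = 0.
This determinant is linear in k: (18)k + (-180) = 0, so k = 10.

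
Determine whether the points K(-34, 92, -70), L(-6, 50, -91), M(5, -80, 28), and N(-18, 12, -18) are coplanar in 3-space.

No

The four points are coplanar iff the 3×3 determinant with rows KL, KM, KN is zero.
Rows: (28, -42, -21), (39, -172, 98), (16, -80, 52).
Expanding along the first row: (28)(-1104) − (-42)(460) + (-21)(-368) = -3864.
Nonzero ⇒ not coplanar.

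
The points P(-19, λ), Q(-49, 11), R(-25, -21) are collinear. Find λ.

Collinearity: (P − Q) must be parallel to (R − Q) = (24, -32).
Cross-multiplying the components: (λ − 11)·(24) = (30)·(-32).
Solving gives λ = -29.

-29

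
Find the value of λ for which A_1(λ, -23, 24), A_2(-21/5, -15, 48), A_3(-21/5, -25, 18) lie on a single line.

-21/5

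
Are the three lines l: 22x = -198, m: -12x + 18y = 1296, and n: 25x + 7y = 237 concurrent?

Yes

The three lines meet at one point iff the augmented coefficient matrix [aᵢ bᵢ cᵢ] has rank < 3, i.e. its determinant vanishes.
Here the determinant is 0.
It vanishes, so the lines are concurrent at (-9, 66).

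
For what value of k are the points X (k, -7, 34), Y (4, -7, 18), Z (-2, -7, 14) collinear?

Collinearity requires XY × XZ = 0; each component is linear in k.
The y-component gives (-4)k + (112) = 0, so k = 28.
The remaining components then also vanish.

28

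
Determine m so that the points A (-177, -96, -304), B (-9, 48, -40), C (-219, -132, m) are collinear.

-370

Direction AB = (168, 144, 264). From the x-coordinate of C, the parameter along the line is τ = (-219 − (-177))/168 = -1/4.
Then m = (-304) + (-1/4)·(264) = -370.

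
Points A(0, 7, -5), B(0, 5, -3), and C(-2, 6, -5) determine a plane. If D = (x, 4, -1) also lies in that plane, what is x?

The plane through A, B, C has equation 2x − 4y − 4z = -8.
Substituting D: (2)x + (-12) = -8, so x = 2.

2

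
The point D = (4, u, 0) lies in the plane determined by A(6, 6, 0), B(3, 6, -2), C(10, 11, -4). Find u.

5

Coplanarity requires AB · (AC × AD) = 0.
AB = (-3, 0, -2), AC = (4, 5, -4); the triple product is linear in u with coefficient -20 and constant term 100.
Setting it to zero: u = 5.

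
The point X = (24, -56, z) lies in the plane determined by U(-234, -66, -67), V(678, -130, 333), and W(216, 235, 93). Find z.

43

The plane through U, V, W has equation −130640x + 34080y + 303312z = 7998576.
Substituting X: (303312)z + (-5043840) = 7998576, so z = 43.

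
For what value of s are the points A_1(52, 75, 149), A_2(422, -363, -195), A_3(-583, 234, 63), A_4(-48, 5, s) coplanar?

27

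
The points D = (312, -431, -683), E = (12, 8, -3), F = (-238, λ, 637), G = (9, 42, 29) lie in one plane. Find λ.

460

Normal to plane DEG: n = (-9072, 7560, -8883); plane equation n·P = -21735.
Requiring n·F = -21735: (7560)λ + (-3499335) = -21735.
So λ = 460.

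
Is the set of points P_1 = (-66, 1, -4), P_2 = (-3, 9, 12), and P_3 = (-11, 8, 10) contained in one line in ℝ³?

P_1P_2 = (63, 8, 16), P_1P_3 = (55, 7, 14).
P_1P_2 × P_1P_3 = (0, -2, 1).
The cross product is nonzero, so the points do not lie on one line.

No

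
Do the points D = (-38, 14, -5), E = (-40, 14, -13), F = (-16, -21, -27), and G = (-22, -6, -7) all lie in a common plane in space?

No

With D as base: DE = (-2, 0, -8), DF = (22, -35, -22), DG = (16, -20, -2).
DF × DG = (-370, -308, 120).
DE · (DF × DG) = -220.
Since -220 ≠ 0, the four points are not coplanar.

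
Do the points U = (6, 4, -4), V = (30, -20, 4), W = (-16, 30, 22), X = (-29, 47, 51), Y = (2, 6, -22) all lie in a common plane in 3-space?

The plane through U, V, W has normal n = UV × UW = (-832, -800, 96) and equation n·P = -8576.
Checking the remaining points: n·X = -8576, n·Y = -8576.
All equal -8576, so all 5 points lie in one plane.

Yes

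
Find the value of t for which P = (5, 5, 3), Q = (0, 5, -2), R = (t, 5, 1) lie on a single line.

Direction PQ = (-5, 0, -5). From the z-coordinate of R, the parameter along the line is τ = (1 − 3)/(-5) = 2/5.
Then t = 5 + 2/5·(-5) = 3.

3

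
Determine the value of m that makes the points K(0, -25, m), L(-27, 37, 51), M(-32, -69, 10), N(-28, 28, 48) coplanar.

2

The points are coplanar iff KL · (KM × KN) = 0.
Expanding, this is linear in m: (61)m + (-122) = 0.
So m = 2.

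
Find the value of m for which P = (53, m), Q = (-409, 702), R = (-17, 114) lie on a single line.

9

Collinearity: (P − Q) must be parallel to (R − Q) = (392, -588).
Cross-multiplying the components: (m − 702)·(392) = (462)·(-588).
Solving gives m = 9.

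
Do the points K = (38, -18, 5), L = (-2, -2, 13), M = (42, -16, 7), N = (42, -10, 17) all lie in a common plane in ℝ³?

No

The four points are coplanar iff the 3×3 determinant with rows KL, KM, KN is zero.
Rows: (-40, 16, 8), (4, 2, 2), (4, 8, 12).
Expanding along the first row: (-40)(8) − (16)(40) + (8)(24) = -768.
Nonzero ⇒ not coplanar.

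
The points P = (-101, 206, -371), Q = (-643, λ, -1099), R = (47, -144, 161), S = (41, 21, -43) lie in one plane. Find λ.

479

The points are coplanar iff PQ · (PR × PS) = 0.
Expanding, this is linear in λ: (27000)λ + (-12933000) = 0.
So λ = 479.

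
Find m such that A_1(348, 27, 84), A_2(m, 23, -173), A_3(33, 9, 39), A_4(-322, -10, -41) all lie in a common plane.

107

Normal to plane A_1A_3A_4: n = (585, -9225, -405); plane equation n·P = -79515.
Requiring n·A_2 = -79515: (585)m + (-142110) = -79515.
So m = 107.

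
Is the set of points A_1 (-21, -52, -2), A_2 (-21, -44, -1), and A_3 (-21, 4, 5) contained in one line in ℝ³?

A_1A_2 = (0, 8, 1), A_1A_3 = (0, 56, 7).
A_1A_2 × A_1A_3 = (0, 0, 0).
The cross product vanishes, so the three points are collinear.

Yes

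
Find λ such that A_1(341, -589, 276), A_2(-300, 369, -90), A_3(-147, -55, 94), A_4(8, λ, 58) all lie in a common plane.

Normal to plane A_1A_2A_3: n = (21088, 61946, 125210); plane equation n·P = 5262774.
Requiring n·A_4 = 5262774: (61946)λ + (7430884) = 5262774.
So λ = -35.

-35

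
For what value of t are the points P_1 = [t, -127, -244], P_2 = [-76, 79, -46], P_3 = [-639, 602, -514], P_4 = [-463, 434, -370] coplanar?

The points are coplanar iff P_1P_2 · (P_1P_3 × P_1P_4) = 0.
Expanding, this is linear in t: (3312)t + (486864) = 0.
So t = -147.

-147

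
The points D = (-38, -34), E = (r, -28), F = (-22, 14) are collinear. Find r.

Collinearity: (E − D) must be parallel to (F − D) = (16, 48).
Cross-multiplying the components: (r − (-38))·(48) = (6)·(16).
Solving gives r = -36.

-36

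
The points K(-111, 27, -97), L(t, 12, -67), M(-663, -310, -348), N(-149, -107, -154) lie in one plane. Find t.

Normal to plane KMN: n = (-14425, -21926, 61162); plane equation n·P = -4923541.
Requiring n·L = -4923541: (-14425)t + (-4360966) = -4923541.
So t = 39.

39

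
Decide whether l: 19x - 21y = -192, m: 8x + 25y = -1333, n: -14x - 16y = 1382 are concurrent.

Intersecting l and m: solving the 2×2 system gives (x, y) = (-51, -37).
Substitute into n: (-14)(-51) + (-16)(-37) = 1306.
But n requires 1382 ≠ 1306, so the three lines have no common point.

No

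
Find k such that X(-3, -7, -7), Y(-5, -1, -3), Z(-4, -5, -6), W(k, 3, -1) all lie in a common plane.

Coplanarity ⇔ det[XY; XZ; XW] = 0.
Expanding, this is linear in k: (-2)k + (-14) = 0.
So k = -7.

-7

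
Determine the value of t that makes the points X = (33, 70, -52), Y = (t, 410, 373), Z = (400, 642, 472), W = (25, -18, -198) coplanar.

The points are coplanar iff XY · (XZ × XW) = 0.
Expanding, this is linear in t: (-37400)t + (6245800) = 0.
So t = 167.

167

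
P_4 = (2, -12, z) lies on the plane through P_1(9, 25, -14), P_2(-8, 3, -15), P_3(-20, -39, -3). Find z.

The plane through P_1, P_2, P_3 has equation −306x + 216y + 450z = -3654.
Substituting P_4: (450)z + (-3204) = -3654, so z = -1.

-1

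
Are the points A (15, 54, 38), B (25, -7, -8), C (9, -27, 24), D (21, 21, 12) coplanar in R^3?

No

With A as base: AB = (10, -61, -46), AC = (-6, -81, -14), AD = (6, -33, -26).
AC × AD = (1644, -240, 684).
AB · (AC × AD) = -384.
Since -384 ≠ 0, the four points are not coplanar.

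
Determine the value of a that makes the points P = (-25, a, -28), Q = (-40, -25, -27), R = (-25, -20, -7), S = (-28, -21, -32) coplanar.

The points are coplanar iff PQ · (PR × PS) = 0.
Expanding, this is linear in a: (-315)a + (-6300) = 0.
So a = -20.

-20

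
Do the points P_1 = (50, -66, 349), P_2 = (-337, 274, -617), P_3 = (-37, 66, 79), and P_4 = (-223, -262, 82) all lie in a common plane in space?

A normal to the plane through P_1, P_2, P_3 is n = P_1P_2 × P_1P_3 = (35712, -20448, -21504).
The plane has equation n·P = -4369728. For P_4: n·P_4 = -4369728.
Equal, so P_4 lies in the plane and all four are coplanar.

Yes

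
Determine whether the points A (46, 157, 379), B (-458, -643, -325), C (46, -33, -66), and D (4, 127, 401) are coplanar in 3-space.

No

The four points are coplanar iff the 3×3 determinant with rows AB, AC, AD is zero.
Rows: (-504, -800, -704), (0, -190, -445), (-42, -30, 22).
Expanding along the first row: (-504)(-17530) − (-800)(-18690) + (-704)(-7980) = -498960.
Nonzero ⇒ not coplanar.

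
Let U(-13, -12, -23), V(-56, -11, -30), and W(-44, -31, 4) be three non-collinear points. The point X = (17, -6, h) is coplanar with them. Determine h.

Coplanarity requires UV · (UW × UX) = 0.
UV = (-43, 1, -7), UW = (-31, -19, 27); the triple product is linear in h with coefficient 848 and constant term 24592.
Setting it to zero: h = -29.

-29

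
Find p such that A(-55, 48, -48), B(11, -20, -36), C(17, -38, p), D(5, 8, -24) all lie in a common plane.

Normal to plane ABD: n = (-1152, -864, 1440); plane equation n·P = -47232.
Requiring n·C = -47232: (1440)p + (13248) = -47232.
So p = -42.

-42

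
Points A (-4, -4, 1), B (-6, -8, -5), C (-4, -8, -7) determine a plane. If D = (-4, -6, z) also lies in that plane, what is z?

-3

A normal to the plane is n = AB × AC = (8, -16, 8).
D lies in the plane iff n · AD = 0.
This gives (8)z + (24) = 0, so z = -3.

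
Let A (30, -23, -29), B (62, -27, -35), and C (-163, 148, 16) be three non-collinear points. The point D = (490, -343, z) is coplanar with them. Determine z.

Coplanarity requires AB · (AC × AD) = 0.
AB = (32, -4, -6), AC = (-193, 171, 45); the triple product is linear in z with coefficient 4700 and constant term 615700.
Setting it to zero: z = -131.

-131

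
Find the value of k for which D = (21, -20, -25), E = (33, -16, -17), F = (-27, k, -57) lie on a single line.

-36

Direction DE = (12, 4, 8). From the x-coordinate of F, the parameter along the line is τ = (-27 − 21)/12 = -4.
Then k = (-20) + (-4)·(4) = -36.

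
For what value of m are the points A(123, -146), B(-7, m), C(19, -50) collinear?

-26

Collinearity: (B − A) must be parallel to (C − A) = (-104, 96).
Cross-multiplying the components: (m − (-146))·(-104) = (-130)·(96).
Solving gives m = -26.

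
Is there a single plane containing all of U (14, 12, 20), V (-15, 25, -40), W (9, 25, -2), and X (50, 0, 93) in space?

No

With U as base: UV = (-29, 13, -60), UW = (-5, 13, -22), UX = (36, -12, 73).
UW × UX = (685, -427, -408).
UV · (UW × UX) = -936.
Since -936 ≠ 0, the four points are not coplanar.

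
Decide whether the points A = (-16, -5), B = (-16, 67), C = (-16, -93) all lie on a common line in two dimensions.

Yes

AB = (0, 72), AC = (0, -88).
Checking proportionality: AC = -11/9·AB, so the vectors are parallel and the points are collinear.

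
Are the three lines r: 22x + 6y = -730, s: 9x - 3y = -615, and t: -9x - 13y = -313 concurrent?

Lines aᵢx + bᵢy = cᵢ with pairwise distinct directions are concurrent exactly when det[aᵢ bᵢ cᵢ] = 0.
Here the determinant is 0.
It vanishes, so the lines are concurrent at (-49, 58).

Yes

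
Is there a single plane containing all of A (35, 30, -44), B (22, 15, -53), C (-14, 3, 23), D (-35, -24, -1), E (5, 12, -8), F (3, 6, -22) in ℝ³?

Yes

The plane through A, B, C has normal n = AB × AC = (-1248, 1312, -384) and equation n·P = 12576.
Checking the remaining points: n·D = 12576, n·E = 12576, n·F = 12576.
All equal 12576, so all 6 points lie in one plane.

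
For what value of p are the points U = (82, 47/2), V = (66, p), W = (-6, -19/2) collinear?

Collinearity: (V − U) must be parallel to (W − U) = (-88, -33).
Cross-multiplying the components: (p − 47/2)·(-88) = (-16)·(-33).
Solving gives p = 35/2.

35/2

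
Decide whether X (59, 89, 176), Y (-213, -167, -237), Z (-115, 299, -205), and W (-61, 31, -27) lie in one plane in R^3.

A normal to the plane through X, Y, Z is n = XY × XZ = (184266, -31770, -101664).
The plane has equation n·P = -9848700. For W: n·W = -9480168.
-9480168 ≠ -9848700, so W is off the plane.

No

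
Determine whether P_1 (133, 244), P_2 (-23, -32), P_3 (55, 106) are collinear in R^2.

Yes

P_1P_2 = (-156, -276), P_1P_3 = (-78, -138).
det[P_1P_2; P_1P_3] = (-156)(-138) − (-276)(-78) = 0.
The determinant is zero, so the points are collinear.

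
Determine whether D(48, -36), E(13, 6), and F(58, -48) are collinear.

DE = (-35, 42), DF = (10, -12).
det[DE; DF] = (-35)(-12) − (42)(10) = 0.
The determinant is zero, so the points are collinear.

Yes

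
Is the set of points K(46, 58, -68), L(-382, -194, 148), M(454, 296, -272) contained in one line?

KL = (-428, -252, 216), KM = (408, 238, -204).
Comparing components 3 and 1: (216)(408) − (-428)(-204) = 816 ≠ 0, so KL and KM are not parallel and the points are not collinear.

No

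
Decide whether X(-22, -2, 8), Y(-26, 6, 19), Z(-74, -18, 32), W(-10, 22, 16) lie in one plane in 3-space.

With X as base: XY = (-4, 8, 11), XZ = (-52, -16, 24), XW = (12, 24, 8).
XZ × XW = (-704, 704, -1056).
XY · (XZ × XW) = -3168.
Since -3168 ≠ 0, the four points are not coplanar.

No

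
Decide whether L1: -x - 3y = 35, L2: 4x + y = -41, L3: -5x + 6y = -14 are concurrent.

Intersecting L1 and L2: solving the 2×2 system gives (x, y) = (-8, -9).
Substitute into L3: (-5)(-8) + (6)(-9) = -14.
This equals -14, so (-8, -9) lies on all three lines and they are concurrent.

Yes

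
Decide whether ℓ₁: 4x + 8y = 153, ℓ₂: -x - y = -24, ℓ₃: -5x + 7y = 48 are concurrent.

No

Intersecting ℓ₁ and ℓ₂: solving the 2×2 system gives (x, y) = (39/4, 57/4).
Substitute into ℓ₃: (-5)(39/4) + (7)(57/4) = 51.
But ℓ₃ requires 48 ≠ 51, so the three lines have no common point.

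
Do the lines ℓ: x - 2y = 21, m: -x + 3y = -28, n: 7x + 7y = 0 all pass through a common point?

Yes

Intersecting ℓ and m: solving the 2×2 system gives (x, y) = (7, -7).
Substitute into n: (7)(7) + (7)(-7) = 0.
This equals 0, so (7, -7) lies on all three lines and they are concurrent.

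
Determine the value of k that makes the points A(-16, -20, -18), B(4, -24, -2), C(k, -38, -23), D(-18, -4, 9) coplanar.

8

Normal to plane ABD: n = (-364, -572, 312); plane equation n·P = 11648.
Requiring n·C = 11648: (-364)k + (14560) = 11648.
So k = 8.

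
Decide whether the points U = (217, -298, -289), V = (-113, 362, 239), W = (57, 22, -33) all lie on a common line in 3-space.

Yes

UV = (-330, 660, 528), UW = (-160, 320, 256).
UV × UW = (0, 0, 0).
The cross product vanishes, so the three points are collinear.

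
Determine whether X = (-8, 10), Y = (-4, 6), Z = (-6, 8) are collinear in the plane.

XY = (4, -4), XZ = (2, -2).
Twice the signed area of △XYZ is (4)(-2) − (-4)(2) = 0.
The triangle is degenerate (zero area), so the points are collinear.

Yes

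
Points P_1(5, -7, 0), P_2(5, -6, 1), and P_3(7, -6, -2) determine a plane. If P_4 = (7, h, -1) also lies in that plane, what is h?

-5

The plane through P_1, P_2, P_3 has equation −3x + 2y − 2z = -29.
Substituting P_4: (2)h + (-19) = -29, so h = -5.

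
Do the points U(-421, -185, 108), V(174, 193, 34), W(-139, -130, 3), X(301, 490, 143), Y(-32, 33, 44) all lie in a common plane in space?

The plane through U, V, W has normal n = UV × UW = (-35620, 41607, -73871) and equation n·P = -679343.
Checking the remaining points: n·X = -897743, n·Y = -737453.
Since n·X = -897743 ≠ -679343, X is off the plane and the points are not all coplanar.

No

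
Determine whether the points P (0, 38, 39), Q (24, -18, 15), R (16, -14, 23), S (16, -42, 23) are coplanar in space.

With P as base: PQ = (24, -56, -24), PR = (16, -52, -16), PS = (16, -80, -16).
PR × PS = (-448, 0, -448).
PQ · (PR × PS) = 0.
The scalar triple product vanishes, so the four points are coplanar.

Yes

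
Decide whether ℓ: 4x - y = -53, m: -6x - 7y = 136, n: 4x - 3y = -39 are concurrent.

No

The three lines meet at one point iff the augmented coefficient matrix [aᵢ bᵢ cᵢ] has rank < 3, i.e. its determinant vanishes.
Here the determinant is -24.
Nonzero, so no common point exists.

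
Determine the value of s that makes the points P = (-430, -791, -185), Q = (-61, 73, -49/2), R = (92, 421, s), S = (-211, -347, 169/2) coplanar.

68

Normal to plane PQS: n = (161586, -64296, -25380); plane equation n·X = -13928544.
Requiring n·R = -13928544: (-25380)s + (-12202704) = -13928544.
So s = 68.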